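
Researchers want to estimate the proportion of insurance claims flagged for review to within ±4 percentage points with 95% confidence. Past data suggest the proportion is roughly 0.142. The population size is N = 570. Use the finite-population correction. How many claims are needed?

For a proportion with margin E = 0.04 at 95% confidence, z = 1.960.
n = p̂(1−p̂)(z/E)² = 0.142 × 0.858 × (1.960/0.04)² = 292.53 — call this n₀.
Finite-population correction with N = 570: n = n₀ / (1 + (n₀−1)/N) = 292.53 / 1.511 = 193.60
Round up: n = 194.

194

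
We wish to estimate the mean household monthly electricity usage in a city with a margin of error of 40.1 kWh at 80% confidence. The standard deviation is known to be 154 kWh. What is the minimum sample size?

For a mean, the margin of error is E = z·σ/√n, so n = (zσ/E)².
At 80% confidence, z = 1.282.
n = (1.282 × 154 / 40.1)² = 24.24
Round up: n = 25.

n = 25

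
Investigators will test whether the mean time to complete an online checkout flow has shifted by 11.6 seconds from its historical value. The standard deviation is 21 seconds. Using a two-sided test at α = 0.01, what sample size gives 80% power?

For a one-sample z-test, n = ((z_{α/2} + z_β)·σ/δ)².
z_{α/2} = 2.576 (two-sided α = 0.01); z_β = 0.842 (power 80% → β = 0.2).
n = (3.418 × 21 / 11.6)² = 38.29
Round up: n = 39.

n = 39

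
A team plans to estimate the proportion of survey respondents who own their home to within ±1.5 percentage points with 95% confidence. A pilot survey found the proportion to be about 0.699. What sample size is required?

For a proportion with margin E = 0.015 at 95% confidence, z = 1.960.
n = p̂(1−p̂)(z/E)² = 0.699 × 0.301 × (1.960/0.015)² = 3592.31
Round up: n = 3593.

3593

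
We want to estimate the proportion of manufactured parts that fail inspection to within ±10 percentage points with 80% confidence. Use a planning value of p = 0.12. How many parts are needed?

18

For a proportion with margin E = 0.1 at 80% confidence, z = 1.282.
n = p̂(1−p̂)(z/E)² = 0.12 × 0.88 × (1.282/0.1)² = 17.36
Round up: n = 18.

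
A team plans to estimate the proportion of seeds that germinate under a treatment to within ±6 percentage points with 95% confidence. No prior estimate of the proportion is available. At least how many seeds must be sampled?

267

For a proportion with margin E = 0.06 at 95% confidence, z = 1.960.
With no prior estimate, use p = 0.5, which maximizes p(1−p) at 0.25.
n = 0.25 × (z/E)² = 0.25 × (1.960/0.06)² = 266.78
Round up: n = 267.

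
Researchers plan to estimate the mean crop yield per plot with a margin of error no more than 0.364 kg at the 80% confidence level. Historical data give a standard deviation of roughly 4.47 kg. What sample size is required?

For a mean, the margin of error is E = z·σ/√n, so n = (zσ/E)².
At 80% confidence, z = 1.282.
n = (1.282 × 4.47 / 0.364)² = 247.85
Round up: n = 248.

n = 248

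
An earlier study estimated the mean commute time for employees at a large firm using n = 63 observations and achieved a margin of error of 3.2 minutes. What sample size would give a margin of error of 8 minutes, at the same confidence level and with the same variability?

11

Margin of error scales as 1/√n, so n₂ = n₁·(E₁/E₂)².
n₂ = 63 × (3.2/8)² = 63 × 0.16 = 10.08
Round up: n₂ = 11.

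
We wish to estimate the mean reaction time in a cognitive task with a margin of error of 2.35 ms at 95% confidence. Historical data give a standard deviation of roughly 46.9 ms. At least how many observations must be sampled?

For a mean, the margin of error is E = z·σ/√n, so n = (zσ/E)².
At 95% confidence, z = 1.960.
n = (1.960 × 46.9 / 2.35)² = 1530.11
Round up: n = 1531.

1531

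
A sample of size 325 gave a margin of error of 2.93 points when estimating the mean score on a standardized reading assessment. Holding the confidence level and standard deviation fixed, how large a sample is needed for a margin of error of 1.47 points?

Margin of error scales as 1/√n, so n₂ = n₁·(E₁/E₂)².
n₂ = 325 × (2.93/1.47)² = 325 × 3.973 = 1291.22
Round up: n₂ = 1292.

1292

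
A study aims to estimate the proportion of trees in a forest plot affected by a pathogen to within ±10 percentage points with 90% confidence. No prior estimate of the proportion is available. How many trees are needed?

68

For a proportion with margin E = 0.1 at 90% confidence, z = 1.645.
With no prior estimate, use p = 0.5, which maximizes p(1−p) at 0.25.
n = 0.25 × (z/E)² = 0.25 × (1.645/0.1)² = 67.65
Round up: n = 68.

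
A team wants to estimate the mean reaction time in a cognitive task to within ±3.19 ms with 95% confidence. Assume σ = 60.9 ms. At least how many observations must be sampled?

n = 1401

For a mean, the margin of error is E = z·σ/√n, so n = (zσ/E)².
At 95% confidence, z = 1.960.
n = (1.960 × 60.9 / 3.19)² = 1400.12
Round up: n = 1401.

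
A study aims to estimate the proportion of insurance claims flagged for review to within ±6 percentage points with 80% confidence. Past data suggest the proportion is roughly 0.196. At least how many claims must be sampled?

For a proportion with margin E = 0.06 at 80% confidence, z = 1.282.
n = p̂(1−p̂)(z/E)² = 0.196 × 0.804 × (1.282/0.06)² = 71.94
Round up: n = 72.

72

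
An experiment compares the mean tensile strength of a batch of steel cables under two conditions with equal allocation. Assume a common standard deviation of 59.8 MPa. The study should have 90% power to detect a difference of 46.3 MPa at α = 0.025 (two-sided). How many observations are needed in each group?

For two equal groups, n per group = 2·((z_{α/2} + z_β)·σ/δ)².
z_{α/2} = 2.241; z_β = 1.282 (power 90%).
n = 2 × (3.523 × 59.8 / 46.3)² = 2 × 20.70 = 41.40
Round up: n = 42 per group.

42 per group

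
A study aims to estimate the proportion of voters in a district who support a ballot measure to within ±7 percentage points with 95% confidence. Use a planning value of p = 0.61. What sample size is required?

For a proportion with margin E = 0.07 at 95% confidence, z = 1.960.
n = p̂(1−p̂)(z/E)² = 0.61 × 0.39 × (1.960/0.07)² = 186.51
Round up: n = 187.

n = 187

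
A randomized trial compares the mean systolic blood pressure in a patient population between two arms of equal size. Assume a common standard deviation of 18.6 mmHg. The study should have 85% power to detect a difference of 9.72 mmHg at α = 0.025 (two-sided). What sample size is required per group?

For two equal groups, n per group = 2·((z_{α/2} + z_β)·σ/δ)².
z_{α/2} = 2.241; z_β = 1.036 (power 85%).
n = 2 × (3.277 × 18.6 / 9.72)² = 2 × 39.32 = 78.64
Round up: n = 79 per group.

79 per group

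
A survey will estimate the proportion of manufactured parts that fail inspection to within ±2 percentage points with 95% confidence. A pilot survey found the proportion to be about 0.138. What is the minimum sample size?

1143

For a proportion with margin E = 0.02 at 95% confidence, z = 1.960.
n = p̂(1−p̂)(z/E)² = 0.138 × 0.862 × (1.960/0.02)² = 1142.45
Round up: n = 1143.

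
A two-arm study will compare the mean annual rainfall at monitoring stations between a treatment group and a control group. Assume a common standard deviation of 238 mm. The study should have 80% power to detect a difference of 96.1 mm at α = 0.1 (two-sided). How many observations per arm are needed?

76 per group

For two equal groups, n per group = 2·((z_{α/2} + z_β)·σ/δ)².
z_{α/2} = 1.645; z_β = 0.842 (power 80%).
n = 2 × (2.487 × 238 / 96.1)² = 2 × 37.94 = 75.88
Round up: n = 76 per group.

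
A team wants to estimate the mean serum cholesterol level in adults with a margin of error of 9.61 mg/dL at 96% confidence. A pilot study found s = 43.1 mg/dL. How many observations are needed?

For a mean, the margin of error is E = z·σ/√n, so n = (zσ/E)².
At 96% confidence, z = 2.054.
n = (2.054 × 43.1 / 9.61)² = 84.86
Round up: n = 85.

85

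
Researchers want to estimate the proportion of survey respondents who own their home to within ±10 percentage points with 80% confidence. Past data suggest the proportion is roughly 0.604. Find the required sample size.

For a proportion with margin E = 0.1 at 80% confidence, z = 1.282.
n = p̂(1−p̂)(z/E)² = 0.604 × 0.396 × (1.282/0.1)² = 39.31
Round up: n = 40.

40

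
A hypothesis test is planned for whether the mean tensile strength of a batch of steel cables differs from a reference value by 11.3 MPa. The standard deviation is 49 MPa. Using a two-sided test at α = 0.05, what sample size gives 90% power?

198

For a one-sample z-test, n = ((z_{α/2} + z_β)·σ/δ)².
z_{α/2} = 1.960 (two-sided α = 0.05); z_β = 1.282 (power 90% → β = 0.1).
n = (3.242 × 49 / 11.3)² = 197.63
Round up: n = 198.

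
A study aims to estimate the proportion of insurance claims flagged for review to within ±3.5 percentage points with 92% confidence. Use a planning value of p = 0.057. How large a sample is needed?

For a proportion with margin E = 0.035 at 92% confidence, z = 1.751.
n = p̂(1−p̂)(z/E)² = 0.057 × 0.943 × (1.751/0.035)² = 134.53
Round up: n = 135.

135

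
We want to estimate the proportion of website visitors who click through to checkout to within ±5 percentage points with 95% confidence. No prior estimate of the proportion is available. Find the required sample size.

For a proportion with margin E = 0.05 at 95% confidence, z = 1.960.
With no prior estimate, use p = 0.5, which maximizes p(1−p) at 0.25.
n = 0.25 × (z/E)² = 0.25 × (1.960/0.05)² = 384.16
Round up: n = 385.

385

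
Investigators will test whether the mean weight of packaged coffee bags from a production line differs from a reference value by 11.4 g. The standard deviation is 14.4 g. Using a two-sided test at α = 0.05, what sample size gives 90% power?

17

For a one-sample z-test, n = ((z_{α/2} + z_β)·σ/δ)².
z_{α/2} = 1.960 (two-sided α = 0.05); z_β = 1.282 (power 90% → β = 0.1).
n = (3.242 × 14.4 / 11.4)² = 16.77
Round up: n = 17.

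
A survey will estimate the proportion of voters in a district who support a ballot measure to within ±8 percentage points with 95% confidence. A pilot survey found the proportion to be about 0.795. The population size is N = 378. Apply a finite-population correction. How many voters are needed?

n = 78

For a proportion with margin E = 0.08 at 95% confidence, z = 1.960.
n = p̂(1−p̂)(z/E)² = 0.795 × 0.205 × (1.960/0.08)² = 97.83 — call this n₀.
Finite-population correction with N = 378: n = n₀ / (1 + (n₀−1)/N) = 97.83 / 1.256 = 77.89
Round up: n = 78.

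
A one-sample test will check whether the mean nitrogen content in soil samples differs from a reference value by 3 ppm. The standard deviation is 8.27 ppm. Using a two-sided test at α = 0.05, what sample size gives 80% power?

n = 60

For a one-sample z-test, n = ((z_{α/2} + z_β)·σ/δ)².
z_{α/2} = 1.960 (two-sided α = 0.05); z_β = 0.842 (power 80% → β = 0.2).
n = (2.802 × 8.27 / 3)² = 59.66
Round up: n = 60.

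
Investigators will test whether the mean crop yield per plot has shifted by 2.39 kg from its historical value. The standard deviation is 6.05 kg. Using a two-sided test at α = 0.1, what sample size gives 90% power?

For a one-sample z-test, n = ((z_{α/2} + z_β)·σ/δ)².
z_{α/2} = 1.645 (two-sided α = 0.1); z_β = 1.282 (power 90% → β = 0.1).
n = (2.927 × 6.05 / 2.39)² = 54.90
Round up: n = 55.

55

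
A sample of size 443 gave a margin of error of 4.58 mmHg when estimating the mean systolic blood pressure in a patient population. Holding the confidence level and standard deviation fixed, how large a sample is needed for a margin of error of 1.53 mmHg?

3970

Margin of error scales as 1/√n, so n₂ = n₁·(E₁/E₂)².
n₂ = 443 × (4.58/1.53)² = 443 × 8.961 = 3969.72
Round up: n₂ = 3970.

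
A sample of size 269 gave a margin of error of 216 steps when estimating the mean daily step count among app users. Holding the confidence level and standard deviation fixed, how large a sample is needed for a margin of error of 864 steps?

n = 17

Margin of error scales as 1/√n, so n₂ = n₁·(E₁/E₂)².
n₂ = 269 × (216/864)² = 269 × 0.0625 = 16.81
Round up: n₂ = 17.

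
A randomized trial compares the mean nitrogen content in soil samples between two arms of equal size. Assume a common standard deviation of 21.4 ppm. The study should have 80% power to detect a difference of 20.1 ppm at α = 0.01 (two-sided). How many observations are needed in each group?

27 per group

For two equal groups, n per group = 2·((z_{α/2} + z_β)·σ/δ)².
z_{α/2} = 2.576; z_β = 0.842 (power 80%).
n = 2 × (3.418 × 21.4 / 20.1)² = 2 × 13.24 = 26.48
Round up: n = 27 per group.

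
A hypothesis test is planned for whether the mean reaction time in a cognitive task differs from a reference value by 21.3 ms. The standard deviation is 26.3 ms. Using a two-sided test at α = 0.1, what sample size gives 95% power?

For a one-sample z-test, n = ((z_{α/2} + z_β)·σ/δ)².
z_{α/2} = 1.645 (two-sided α = 0.1); z_β = 1.645 (power 95% → β = 0.05).
n = (3.290 × 26.3 / 21.3)² = 16.50
Round up: n = 17.

17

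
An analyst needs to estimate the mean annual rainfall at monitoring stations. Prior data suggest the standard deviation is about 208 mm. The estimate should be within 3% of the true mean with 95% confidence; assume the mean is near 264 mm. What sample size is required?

2650

For a mean, the margin of error is E = z·σ/√n, so n = (zσ/E)².
At 95% confidence, z = 1.960.
E = 3% of 264 = 7.92 mm.
n = (1.960 × 208 / 7.92)² = 2649.65
Round up: n = 2650.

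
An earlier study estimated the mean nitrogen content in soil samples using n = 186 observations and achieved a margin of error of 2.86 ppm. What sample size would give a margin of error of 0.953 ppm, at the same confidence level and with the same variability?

1676

Margin of error scales as 1/√n, so n₂ = n₁·(E₁/E₂)².
n₂ = 186 × (2.86/0.953)² = 186 × 9.006 = 1675.12
Round up: n₂ = 1676.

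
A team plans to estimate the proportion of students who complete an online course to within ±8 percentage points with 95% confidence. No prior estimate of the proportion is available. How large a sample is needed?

For a proportion with margin E = 0.08 at 95% confidence, z = 1.960.
With no prior estimate, use p = 0.5, which maximizes p(1−p) at 0.25.
n = 0.25 × (z/E)² = 0.25 × (1.960/0.08)² = 150.06
Round up: n = 151.

151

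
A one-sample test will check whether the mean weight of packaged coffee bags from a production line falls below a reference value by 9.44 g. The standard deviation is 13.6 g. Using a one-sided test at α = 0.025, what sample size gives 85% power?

19

For a one-sample z-test, n = ((z_α + z_β)·σ/δ)².
z_α = 1.960 (one-sided α = 0.025); z_β = 1.036 (power 85% → β = 0.15).
n = (2.996 × 13.6 / 9.44)² = 18.63
Round up: n = 19.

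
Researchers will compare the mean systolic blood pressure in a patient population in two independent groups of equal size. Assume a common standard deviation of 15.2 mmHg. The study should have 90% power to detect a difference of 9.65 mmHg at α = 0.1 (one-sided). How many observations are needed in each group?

33 per group

For two equal groups, n per group = 2·((z_α + z_β)·σ/δ)².
z_α = 1.282; z_β = 1.282 (power 90%).
n = 2 × (2.564 × 15.2 / 9.65)² = 2 × 16.31 = 32.62
Round up: n = 33 per group.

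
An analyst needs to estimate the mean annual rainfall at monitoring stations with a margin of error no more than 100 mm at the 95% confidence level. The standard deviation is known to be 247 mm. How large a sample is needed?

For a mean, the margin of error is E = z·σ/√n, so n = (zσ/E)².
At 95% confidence, z = 1.960.
n = (1.960 × 247 / 100)² = 23.44
Round up: n = 24.

24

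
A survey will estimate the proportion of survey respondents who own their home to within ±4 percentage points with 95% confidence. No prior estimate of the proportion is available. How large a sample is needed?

For a proportion with margin E = 0.04 at 95% confidence, z = 1.960.
With no prior estimate, use p = 0.5, which maximizes p(1−p) at 0.25.
n = 0.25 × (z/E)² = 0.25 × (1.960/0.04)² = 600.25
Round up: n = 601.

601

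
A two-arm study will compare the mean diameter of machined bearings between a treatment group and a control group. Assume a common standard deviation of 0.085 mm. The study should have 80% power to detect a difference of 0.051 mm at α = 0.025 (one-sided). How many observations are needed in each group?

44 per group

For two equal groups, n per group = 2·((z_α + z_β)·σ/δ)².
z_α = 1.960; z_β = 0.842 (power 80%).
n = 2 × (2.802 × 0.085 / 0.051)² = 2 × 21.81 = 43.62
Round up: n = 44 per group.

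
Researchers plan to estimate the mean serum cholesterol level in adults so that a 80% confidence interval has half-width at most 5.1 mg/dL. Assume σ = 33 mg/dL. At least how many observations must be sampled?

69

For a mean, the margin of error is E = z·σ/√n, so n = (zσ/E)².
At 80% confidence, z = 1.282.
n = (1.282 × 33 / 5.1)² = 68.81
Round up: n = 69.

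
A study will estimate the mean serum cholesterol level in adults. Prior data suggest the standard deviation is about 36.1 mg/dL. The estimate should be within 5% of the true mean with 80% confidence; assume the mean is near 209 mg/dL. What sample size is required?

For a mean, the margin of error is E = z·σ/√n, so n = (zσ/E)².
At 80% confidence, z = 1.282.
E = 5% of 209 = 10.45 mg/dL.
n = (1.282 × 36.1 / 10.45)² = 19.61
Round up: n = 20.

20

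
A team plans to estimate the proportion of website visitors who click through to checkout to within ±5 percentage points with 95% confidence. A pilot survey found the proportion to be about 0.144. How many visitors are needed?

190

For a proportion with margin E = 0.05 at 95% confidence, z = 1.960.
n = p̂(1−p̂)(z/E)² = 0.144 × 0.856 × (1.960/0.05)² = 189.41
Round up: n = 190.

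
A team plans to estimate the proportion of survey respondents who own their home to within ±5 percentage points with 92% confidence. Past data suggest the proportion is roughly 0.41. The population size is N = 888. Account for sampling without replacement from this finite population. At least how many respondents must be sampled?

223

For a proportion with margin E = 0.05 at 92% confidence, z = 1.751.
n = p̂(1−p̂)(z/E)² = 0.41 × 0.59 × (1.751/0.05)² = 296.67 — call this n₀.
Finite-population correction with N = 888: n = n₀ / (1 + (n₀−1)/N) = 296.67 / 1.333 = 222.56
Round up: n = 223.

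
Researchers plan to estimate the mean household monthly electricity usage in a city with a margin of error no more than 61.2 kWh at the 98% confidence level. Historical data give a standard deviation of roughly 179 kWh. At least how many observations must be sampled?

For a mean, the margin of error is E = z·σ/√n, so n = (zσ/E)².
At 98% confidence, z = 2.326.
n = (2.326 × 179 / 61.2)² = 46.28
Round up: n = 47.

n = 47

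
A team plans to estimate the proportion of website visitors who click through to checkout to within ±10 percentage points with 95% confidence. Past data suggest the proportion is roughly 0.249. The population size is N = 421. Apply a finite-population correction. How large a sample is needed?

For a proportion with margin E = 0.1 at 95% confidence, z = 1.960.
n = p̂(1−p̂)(z/E)² = 0.249 × 0.751 × (1.960/0.1)² = 71.84 — call this n₀.
Finite-population correction with N = 421: n = n₀ / (1 + (n₀−1)/N) = 71.84 / 1.168 = 61.51
Round up: n = 62.

62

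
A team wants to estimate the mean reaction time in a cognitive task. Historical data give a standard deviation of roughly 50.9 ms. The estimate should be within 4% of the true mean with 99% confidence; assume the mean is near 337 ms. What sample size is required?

For a mean, the margin of error is E = z·σ/√n, so n = (zσ/E)².
At 99% confidence, z = 2.576.
E = 4% of 337 = 13.48 ms.
n = (2.576 × 50.9 / 13.48)² = 94.61
Round up: n = 95.

95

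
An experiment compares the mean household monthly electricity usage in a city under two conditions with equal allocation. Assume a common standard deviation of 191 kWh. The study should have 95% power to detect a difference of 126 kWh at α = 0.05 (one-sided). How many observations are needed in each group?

For two equal groups, n per group = 2·((z_α + z_β)·σ/δ)².
z_α = 1.645; z_β = 1.645 (power 95%).
n = 2 × (3.290 × 191 / 126)² = 2 × 24.87 = 49.74
Round up: n = 50 per group.

50 per group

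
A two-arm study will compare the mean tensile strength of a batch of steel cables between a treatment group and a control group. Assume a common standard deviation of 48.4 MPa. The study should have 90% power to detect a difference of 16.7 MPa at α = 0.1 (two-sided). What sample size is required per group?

144 per group

For two equal groups, n per group = 2·((z_{α/2} + z_β)·σ/δ)².
z_{α/2} = 1.645; z_β = 1.282 (power 90%).
n = 2 × (2.927 × 48.4 / 16.7)² = 2 × 71.96 = 143.92
Round up: n = 144 per group.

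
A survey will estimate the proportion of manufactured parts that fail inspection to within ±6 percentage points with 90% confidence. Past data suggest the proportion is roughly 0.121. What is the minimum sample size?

For a proportion with margin E = 0.06 at 90% confidence, z = 1.645.
n = p̂(1−p̂)(z/E)² = 0.121 × 0.879 × (1.645/0.06)² = 79.95
Round up: n = 80.

80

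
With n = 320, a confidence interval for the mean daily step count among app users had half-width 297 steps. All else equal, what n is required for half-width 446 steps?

Margin of error scales as 1/√n, so n₂ = n₁·(E₁/E₂)².
n₂ = 320 × (297/446)² = 320 × 0.4434 = 141.89
Round up: n₂ = 142.

n = 142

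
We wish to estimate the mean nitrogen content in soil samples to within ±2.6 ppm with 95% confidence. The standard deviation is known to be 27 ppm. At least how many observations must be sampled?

n = 415

For a mean, the margin of error is E = z·σ/√n, so n = (zσ/E)².
At 95% confidence, z = 1.960.
n = (1.960 × 27 / 2.6)² = 414.28
Round up: n = 415.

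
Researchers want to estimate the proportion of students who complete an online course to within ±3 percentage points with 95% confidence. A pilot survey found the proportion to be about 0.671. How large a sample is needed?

943

For a proportion with margin E = 0.03 at 95% confidence, z = 1.960.
n = p̂(1−p̂)(z/E)² = 0.671 × 0.329 × (1.960/0.03)² = 942.30
Round up: n = 943.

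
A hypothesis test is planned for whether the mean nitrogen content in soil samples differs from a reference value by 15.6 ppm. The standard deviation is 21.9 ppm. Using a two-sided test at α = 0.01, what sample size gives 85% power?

For a one-sample z-test, n = ((z_{α/2} + z_β)·σ/δ)².
z_{α/2} = 2.576 (two-sided α = 0.01); z_β = 1.036 (power 85% → β = 0.15).
n = (3.612 × 21.9 / 15.6)² = 25.71
Round up: n = 26.

26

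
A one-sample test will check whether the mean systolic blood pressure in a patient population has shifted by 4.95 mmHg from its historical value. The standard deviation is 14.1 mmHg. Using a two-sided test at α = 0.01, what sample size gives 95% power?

For a one-sample z-test, n = ((z_{α/2} + z_β)·σ/δ)².
z_{α/2} = 2.576 (two-sided α = 0.01); z_β = 1.645 (power 95% → β = 0.05).
n = (4.221 × 14.1 / 4.95)² = 144.56
Round up: n = 145.

n = 145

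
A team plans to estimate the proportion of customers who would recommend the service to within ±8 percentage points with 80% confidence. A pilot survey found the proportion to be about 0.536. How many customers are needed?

64

For a proportion with margin E = 0.08 at 80% confidence, z = 1.282.
n = p̂(1−p̂)(z/E)² = 0.536 × 0.464 × (1.282/0.08)² = 63.87
Round up: n = 64.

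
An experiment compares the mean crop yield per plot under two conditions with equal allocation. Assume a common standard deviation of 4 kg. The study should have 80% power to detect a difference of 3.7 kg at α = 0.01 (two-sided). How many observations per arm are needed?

For two equal groups, n per group = 2·((z_{α/2} + z_β)·σ/δ)².
z_{α/2} = 2.576; z_β = 0.842 (power 80%).
n = 2 × (3.418 × 4 / 3.7)² = 2 × 13.65 = 27.30
Round up: n = 28 per group.

28 per group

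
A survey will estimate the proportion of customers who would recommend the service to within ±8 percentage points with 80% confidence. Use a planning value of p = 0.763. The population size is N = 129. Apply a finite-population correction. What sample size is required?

35

For a proportion with margin E = 0.08 at 80% confidence, z = 1.282.
n = p̂(1−p̂)(z/E)² = 0.763 × 0.237 × (1.282/0.08)² = 46.44 — call this n₀.
Finite-population correction with N = 129: n = n₀ / (1 + (n₀−1)/N) = 46.44 / 1.352 = 34.35
Round up: n = 35.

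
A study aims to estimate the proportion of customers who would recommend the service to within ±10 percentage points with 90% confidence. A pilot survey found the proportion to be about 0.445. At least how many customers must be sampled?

n = 67

For a proportion with margin E = 0.1 at 90% confidence, z = 1.645.
n = p̂(1−p̂)(z/E)² = 0.445 × 0.555 × (1.645/0.1)² = 66.83
Round up: n = 67.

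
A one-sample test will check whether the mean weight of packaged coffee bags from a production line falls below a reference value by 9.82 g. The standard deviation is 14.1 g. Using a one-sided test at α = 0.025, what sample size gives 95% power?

n = 27

For a one-sample z-test, n = ((z_α + z_β)·σ/δ)².
z_α = 1.960 (one-sided α = 0.025); z_β = 1.645 (power 95% → β = 0.05).
n = (3.605 × 14.1 / 9.82)² = 26.79
Round up: n = 27.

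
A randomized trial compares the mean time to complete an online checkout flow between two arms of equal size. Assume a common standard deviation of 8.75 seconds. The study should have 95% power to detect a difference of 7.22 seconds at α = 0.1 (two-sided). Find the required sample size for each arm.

For two equal groups, n per group = 2·((z_{α/2} + z_β)·σ/δ)².
z_{α/2} = 1.645; z_β = 1.645 (power 95%).
n = 2 × (3.290 × 8.75 / 7.22)² = 2 × 15.90 = 31.80
Round up: n = 32 per group.

32 per group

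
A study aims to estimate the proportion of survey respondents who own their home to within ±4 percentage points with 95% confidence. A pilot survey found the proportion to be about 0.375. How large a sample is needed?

563

For a proportion with margin E = 0.04 at 95% confidence, z = 1.960.
n = p̂(1−p̂)(z/E)² = 0.375 × 0.625 × (1.960/0.04)² = 562.73
Round up: n = 563.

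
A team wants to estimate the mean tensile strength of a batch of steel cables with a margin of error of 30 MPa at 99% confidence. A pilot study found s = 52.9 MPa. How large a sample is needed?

21

For a mean, the margin of error is E = z·σ/√n, so n = (zσ/E)².
At 99% confidence, z = 2.576.
n = (2.576 × 52.9 / 30)² = 20.63
Round up: n = 21.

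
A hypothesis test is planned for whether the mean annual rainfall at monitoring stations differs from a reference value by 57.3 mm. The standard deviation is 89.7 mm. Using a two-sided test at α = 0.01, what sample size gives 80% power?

29

For a one-sample z-test, n = ((z_{α/2} + z_β)·σ/δ)².
z_{α/2} = 2.576 (two-sided α = 0.01); z_β = 0.842 (power 80% → β = 0.2).
n = (3.418 × 89.7 / 57.3)² = 28.63
Round up: n = 29.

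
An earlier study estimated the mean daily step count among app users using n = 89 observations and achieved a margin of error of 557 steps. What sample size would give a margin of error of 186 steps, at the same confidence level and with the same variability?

799

Margin of error scales as 1/√n, so n₂ = n₁·(E₁/E₂)².
n₂ = 89 × (557/186)² = 89 × 8.968 = 798.15
Round up: n₂ = 799.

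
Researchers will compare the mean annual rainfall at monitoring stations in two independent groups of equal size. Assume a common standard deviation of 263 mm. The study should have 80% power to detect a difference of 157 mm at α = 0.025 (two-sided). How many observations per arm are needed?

54 per group

For two equal groups, n per group = 2·((z_{α/2} + z_β)·σ/δ)².
z_{α/2} = 2.241; z_β = 0.842 (power 80%).
n = 2 × (3.083 × 263 / 157)² = 2 × 26.67 = 53.34
Round up: n = 54 per group.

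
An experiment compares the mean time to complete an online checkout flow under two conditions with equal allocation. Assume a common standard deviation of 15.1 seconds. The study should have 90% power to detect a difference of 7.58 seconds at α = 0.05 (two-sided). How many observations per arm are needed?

For two equal groups, n per group = 2·((z_{α/2} + z_β)·σ/δ)².
z_{α/2} = 1.960; z_β = 1.282 (power 90%).
n = 2 × (3.242 × 15.1 / 7.58)² = 2 × 41.71 = 83.42
Round up: n = 84 per group.

84 per group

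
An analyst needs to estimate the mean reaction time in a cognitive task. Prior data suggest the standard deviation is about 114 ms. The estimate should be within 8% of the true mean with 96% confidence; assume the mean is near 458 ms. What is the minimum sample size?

41

For a mean, the margin of error is E = z·σ/√n, so n = (zσ/E)².
At 96% confidence, z = 2.054.
E = 8% of 458 = 36.64 ms.
n = (2.054 × 114 / 36.64)² = 40.84
Round up: n = 41.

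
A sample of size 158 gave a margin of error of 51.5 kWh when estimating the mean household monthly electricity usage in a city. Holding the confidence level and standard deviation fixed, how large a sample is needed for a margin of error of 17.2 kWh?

1417

Margin of error scales as 1/√n, so n₂ = n₁·(E₁/E₂)².
n₂ = 158 × (51.5/17.2)² = 158 × 8.965 = 1416.47
Round up: n₂ = 1417.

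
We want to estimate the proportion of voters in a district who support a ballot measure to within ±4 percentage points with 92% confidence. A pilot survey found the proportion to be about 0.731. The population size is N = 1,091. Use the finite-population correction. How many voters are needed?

281

For a proportion with margin E = 0.04 at 92% confidence, z = 1.751.
n = p̂(1−p̂)(z/E)² = 0.731 × 0.269 × (1.751/0.04)² = 376.81 — call this n₀.
Finite-population correction with N = 1,091: n = n₀ / (1 + (n₀−1)/N) = 376.81 / 1.344 = 280.36
Round up: n = 281.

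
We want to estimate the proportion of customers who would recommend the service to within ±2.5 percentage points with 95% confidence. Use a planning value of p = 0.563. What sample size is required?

1513

For a proportion with margin E = 0.025 at 95% confidence, z = 1.960.
n = p̂(1−p̂)(z/E)² = 0.563 × 0.437 × (1.960/0.025)² = 1512.24
Round up: n = 1513.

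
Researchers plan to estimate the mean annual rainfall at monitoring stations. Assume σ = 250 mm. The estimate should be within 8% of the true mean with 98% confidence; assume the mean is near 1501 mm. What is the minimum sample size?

For a mean, the margin of error is E = z·σ/√n, so n = (zσ/E)².
At 98% confidence, z = 2.326.
E = 8% of 1501 = 120.1 mm.
n = (2.326 × 250 / 120.1)² = 23.45
Round up: n = 24.

24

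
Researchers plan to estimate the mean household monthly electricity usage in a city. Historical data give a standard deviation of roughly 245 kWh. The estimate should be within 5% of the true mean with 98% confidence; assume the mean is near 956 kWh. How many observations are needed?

143

For a mean, the margin of error is E = z·σ/√n, so n = (zσ/E)².
At 98% confidence, z = 2.326.
E = 5% of 956 = 47.8 kWh.
n = (2.326 × 245 / 47.8)² = 142.13
Round up: n = 143.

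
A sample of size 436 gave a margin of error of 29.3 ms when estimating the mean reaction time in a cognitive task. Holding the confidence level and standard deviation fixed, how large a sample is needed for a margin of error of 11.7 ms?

2735

Margin of error scales as 1/√n, so n₂ = n₁·(E₁/E₂)².
n₂ = 436 × (29.3/11.7)² = 436 × 6.271 = 2734.16
Round up: n₂ = 2735.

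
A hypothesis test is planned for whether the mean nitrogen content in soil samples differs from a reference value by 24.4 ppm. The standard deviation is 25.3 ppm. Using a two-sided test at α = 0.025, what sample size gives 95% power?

For a one-sample z-test, n = ((z_{α/2} + z_β)·σ/δ)².
z_{α/2} = 2.241 (two-sided α = 0.025); z_β = 1.645 (power 95% → β = 0.05).
n = (3.886 × 25.3 / 24.4)² = 16.24
Round up: n = 17.

17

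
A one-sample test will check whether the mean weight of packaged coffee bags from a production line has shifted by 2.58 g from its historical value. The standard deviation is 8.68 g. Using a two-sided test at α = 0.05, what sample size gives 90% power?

119

For a one-sample z-test, n = ((z_{α/2} + z_β)·σ/δ)².
z_{α/2} = 1.960 (two-sided α = 0.05); z_β = 1.282 (power 90% → β = 0.1).
n = (3.242 × 8.68 / 2.58)² = 118.97
Round up: n = 119.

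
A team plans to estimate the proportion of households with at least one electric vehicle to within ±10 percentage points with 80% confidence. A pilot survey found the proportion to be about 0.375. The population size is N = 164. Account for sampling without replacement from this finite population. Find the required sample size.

32

For a proportion with margin E = 0.1 at 80% confidence, z = 1.282.
n = p̂(1−p̂)(z/E)² = 0.375 × 0.625 × (1.282/0.1)² = 38.52 — call this n₀.
Finite-population correction with N = 164: n = n₀ / (1 + (n₀−1)/N) = 38.52 / 1.229 = 31.34
Round up: n = 32.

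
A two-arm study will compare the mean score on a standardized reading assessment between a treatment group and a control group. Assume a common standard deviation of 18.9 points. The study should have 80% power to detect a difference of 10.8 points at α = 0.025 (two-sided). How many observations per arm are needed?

59 per group

For two equal groups, n per group = 2·((z_{α/2} + z_β)·σ/δ)².
z_{α/2} = 2.241; z_β = 0.842 (power 80%).
n = 2 × (3.083 × 18.9 / 10.8)² = 2 × 29.11 = 58.22
Round up: n = 59 per group.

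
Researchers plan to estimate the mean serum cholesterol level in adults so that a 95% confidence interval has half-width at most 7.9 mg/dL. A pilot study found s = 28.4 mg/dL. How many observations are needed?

For a mean, the margin of error is E = z·σ/√n, so n = (zσ/E)².
At 95% confidence, z = 1.960.
n = (1.960 × 28.4 / 7.9)² = 49.65
Round up: n = 50.

50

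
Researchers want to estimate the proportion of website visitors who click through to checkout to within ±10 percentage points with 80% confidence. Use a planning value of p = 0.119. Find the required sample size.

18

For a proportion with margin E = 0.1 at 80% confidence, z = 1.282.
n = p̂(1−p̂)(z/E)² = 0.119 × 0.881 × (1.282/0.1)² = 17.23
Round up: n = 18.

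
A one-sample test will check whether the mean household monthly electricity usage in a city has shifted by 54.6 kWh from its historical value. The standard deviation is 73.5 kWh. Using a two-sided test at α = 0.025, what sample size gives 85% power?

20

For a one-sample z-test, n = ((z_{α/2} + z_β)·σ/δ)².
z_{α/2} = 2.241 (two-sided α = 0.025); z_β = 1.036 (power 85% → β = 0.15).
n = (3.277 × 73.5 / 54.6)² = 19.46
Round up: n = 20.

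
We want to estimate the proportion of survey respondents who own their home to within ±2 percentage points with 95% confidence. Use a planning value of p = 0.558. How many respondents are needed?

For a proportion with margin E = 0.02 at 95% confidence, z = 1.960.
n = p̂(1−p̂)(z/E)² = 0.558 × 0.442 × (1.960/0.02)² = 2368.69
Round up: n = 2369.

2369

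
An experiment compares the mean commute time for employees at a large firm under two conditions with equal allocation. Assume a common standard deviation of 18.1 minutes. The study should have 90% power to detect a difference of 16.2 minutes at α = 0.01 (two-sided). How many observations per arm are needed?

38 per group

For two equal groups, n per group = 2·((z_{α/2} + z_β)·σ/δ)².
z_{α/2} = 2.576; z_β = 1.282 (power 90%).
n = 2 × (3.858 × 18.1 / 16.2)² = 2 × 18.58 = 37.16
Round up: n = 38 per group.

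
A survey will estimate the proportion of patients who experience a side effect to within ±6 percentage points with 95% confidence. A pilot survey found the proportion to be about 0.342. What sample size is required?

241

For a proportion with margin E = 0.06 at 95% confidence, z = 1.960.
n = p̂(1−p̂)(z/E)² = 0.342 × 0.658 × (1.960/0.06)² = 240.14
Round up: n = 241.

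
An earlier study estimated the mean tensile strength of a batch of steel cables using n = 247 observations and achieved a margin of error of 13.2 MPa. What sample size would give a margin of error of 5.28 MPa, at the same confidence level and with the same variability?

Margin of error scales as 1/√n, so n₂ = n₁·(E₁/E₂)².
n₂ = 247 × (13.2/5.28)² = 247 × 6.25 = 1543.75
Round up: n₂ = 1544.

1544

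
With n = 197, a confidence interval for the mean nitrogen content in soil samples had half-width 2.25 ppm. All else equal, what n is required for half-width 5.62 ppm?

Margin of error scales as 1/√n, so n₂ = n₁·(E₁/E₂)².
n₂ = 197 × (2.25/5.62)² = 197 × 0.1603 = 31.58
Round up: n₂ = 32.

32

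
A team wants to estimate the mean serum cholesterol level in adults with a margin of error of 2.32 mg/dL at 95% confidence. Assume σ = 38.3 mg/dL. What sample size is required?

1047

For a mean, the margin of error is E = z·σ/√n, so n = (zσ/E)².
At 95% confidence, z = 1.960.
n = (1.960 × 38.3 / 2.32)² = 1046.97
Round up: n = 1047.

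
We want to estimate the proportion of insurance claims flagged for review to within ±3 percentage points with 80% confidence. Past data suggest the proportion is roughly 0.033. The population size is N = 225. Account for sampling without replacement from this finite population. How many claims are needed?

47

For a proportion with margin E = 0.03 at 80% confidence, z = 1.282.
n = p̂(1−p̂)(z/E)² = 0.033 × 0.967 × (1.282/0.03)² = 58.27 — call this n₀.
Finite-population correction with N = 225: n = n₀ / (1 + (n₀−1)/N) = 58.27 / 1.255 = 46.43
Round up: n = 47.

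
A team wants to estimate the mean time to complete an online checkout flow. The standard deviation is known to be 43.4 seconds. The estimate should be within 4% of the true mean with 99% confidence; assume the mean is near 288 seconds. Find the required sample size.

95

For a mean, the margin of error is E = z·σ/√n, so n = (zσ/E)².
At 99% confidence, z = 2.576.
E = 4% of 288 = 11.52 seconds.
n = (2.576 × 43.4 / 11.52)² = 94.18
Round up: n = 95.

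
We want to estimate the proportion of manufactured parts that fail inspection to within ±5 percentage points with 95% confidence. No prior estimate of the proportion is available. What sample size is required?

385

For a proportion with margin E = 0.05 at 95% confidence, z = 1.960.
With no prior estimate, use p = 0.5, which maximizes p(1−p) at 0.25.
n = 0.25 × (z/E)² = 0.25 × (1.960/0.05)² = 384.16
Round up: n = 385.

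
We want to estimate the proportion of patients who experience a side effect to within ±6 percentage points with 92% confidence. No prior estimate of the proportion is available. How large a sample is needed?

213

For a proportion with margin E = 0.06 at 92% confidence, z = 1.751.
With no prior estimate, use p = 0.5, which maximizes p(1−p) at 0.25.
n = 0.25 × (z/E)² = 0.25 × (1.751/0.06)² = 212.92
Round up: n = 213.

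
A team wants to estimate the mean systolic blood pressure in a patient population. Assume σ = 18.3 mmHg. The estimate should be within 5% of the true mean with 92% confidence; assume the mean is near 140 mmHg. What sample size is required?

21

For a mean, the margin of error is E = z·σ/√n, so n = (zσ/E)².
At 92% confidence, z = 1.751.
E = 5% of 140 = 7 mmHg.
n = (1.751 × 18.3 / 7)² = 20.95
Round up: n = 21.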